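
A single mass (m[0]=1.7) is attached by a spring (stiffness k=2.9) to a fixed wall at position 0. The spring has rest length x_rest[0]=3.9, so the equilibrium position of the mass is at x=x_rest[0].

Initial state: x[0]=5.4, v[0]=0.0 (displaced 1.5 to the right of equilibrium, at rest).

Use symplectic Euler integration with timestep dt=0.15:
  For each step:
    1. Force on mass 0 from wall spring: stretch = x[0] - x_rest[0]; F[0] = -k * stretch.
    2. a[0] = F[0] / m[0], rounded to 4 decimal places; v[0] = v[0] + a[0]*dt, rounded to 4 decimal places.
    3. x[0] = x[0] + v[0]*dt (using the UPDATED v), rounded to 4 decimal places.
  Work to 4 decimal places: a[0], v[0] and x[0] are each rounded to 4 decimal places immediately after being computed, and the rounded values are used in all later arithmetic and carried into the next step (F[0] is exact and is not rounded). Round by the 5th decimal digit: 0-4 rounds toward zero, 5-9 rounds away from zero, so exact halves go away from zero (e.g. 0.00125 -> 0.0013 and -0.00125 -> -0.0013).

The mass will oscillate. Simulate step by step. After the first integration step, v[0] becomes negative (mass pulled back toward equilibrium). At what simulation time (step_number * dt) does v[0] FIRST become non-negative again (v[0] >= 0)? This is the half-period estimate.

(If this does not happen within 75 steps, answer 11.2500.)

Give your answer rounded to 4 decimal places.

Answer: 2.5500

Derivation:
Step 0: x=[5.4000] v=[0.0000]
Step 1: x=[5.3424] v=[-0.3838]
Step 2: x=[5.2295] v=[-0.7529]
Step 3: x=[5.0655] v=[-1.0931]
Step 4: x=[4.8568] v=[-1.3913]
Step 5: x=[4.6114] v=[-1.6361]
Step 6: x=[4.3387] v=[-1.8181]
Step 7: x=[4.0491] v=[-1.9304]
Step 8: x=[3.7538] v=[-1.9685]
Step 9: x=[3.4641] v=[-1.9311]
Step 10: x=[3.1912] v=[-1.8196]
Step 11: x=[2.9455] v=[-1.6382]
Step 12: x=[2.7364] v=[-1.3940]
Step 13: x=[2.5720] v=[-1.0963]
Step 14: x=[2.4585] v=[-0.7565]
Step 15: x=[2.4003] v=[-0.3877]
Step 16: x=[2.3997] v=[-0.0040]
Step 17: x=[2.4567] v=[0.3799]
First v>=0 after going negative at step 17, time=2.5500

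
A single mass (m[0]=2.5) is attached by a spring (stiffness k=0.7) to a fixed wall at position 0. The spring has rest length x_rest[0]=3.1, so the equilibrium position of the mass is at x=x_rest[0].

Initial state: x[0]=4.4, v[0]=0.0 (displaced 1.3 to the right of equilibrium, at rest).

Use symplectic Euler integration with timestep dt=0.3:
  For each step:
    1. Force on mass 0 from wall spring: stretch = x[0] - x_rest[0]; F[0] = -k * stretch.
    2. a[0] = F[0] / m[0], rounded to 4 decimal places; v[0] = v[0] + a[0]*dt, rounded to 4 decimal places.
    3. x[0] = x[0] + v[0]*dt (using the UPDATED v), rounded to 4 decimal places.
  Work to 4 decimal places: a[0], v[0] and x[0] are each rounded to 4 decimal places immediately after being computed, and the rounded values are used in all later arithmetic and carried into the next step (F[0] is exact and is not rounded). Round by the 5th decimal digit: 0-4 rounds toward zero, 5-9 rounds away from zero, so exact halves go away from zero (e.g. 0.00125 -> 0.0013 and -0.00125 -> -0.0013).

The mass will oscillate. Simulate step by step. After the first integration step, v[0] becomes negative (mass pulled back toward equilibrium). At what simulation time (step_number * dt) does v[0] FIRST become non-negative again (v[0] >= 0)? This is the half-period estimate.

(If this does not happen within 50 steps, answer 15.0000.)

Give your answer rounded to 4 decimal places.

Step 0: x=[4.4000] v=[0.0000]
Step 1: x=[4.3672] v=[-0.1092]
Step 2: x=[4.3025] v=[-0.2156]
Step 3: x=[4.2075] v=[-0.3166]
Step 4: x=[4.0846] v=[-0.4096]
Step 5: x=[3.9369] v=[-0.4923]
Step 6: x=[3.7681] v=[-0.5626]
Step 7: x=[3.5825] v=[-0.6187]
Step 8: x=[3.3847] v=[-0.6592]
Step 9: x=[3.1798] v=[-0.6831]
Step 10: x=[2.9729] v=[-0.6898]
Step 11: x=[2.7692] v=[-0.6791]
Step 12: x=[2.5738] v=[-0.6513]
Step 13: x=[2.3917] v=[-0.6071]
Step 14: x=[2.2274] v=[-0.5476]
Step 15: x=[2.0851] v=[-0.4743]
Step 16: x=[1.9684] v=[-0.3890]
Step 17: x=[1.8802] v=[-0.2940]
Step 18: x=[1.8227] v=[-0.1916]
Step 19: x=[1.7974] v=[-0.0843]
Step 20: x=[1.8049] v=[0.0251]
First v>=0 after going negative at step 20, time=6.0000

Answer: 6.0000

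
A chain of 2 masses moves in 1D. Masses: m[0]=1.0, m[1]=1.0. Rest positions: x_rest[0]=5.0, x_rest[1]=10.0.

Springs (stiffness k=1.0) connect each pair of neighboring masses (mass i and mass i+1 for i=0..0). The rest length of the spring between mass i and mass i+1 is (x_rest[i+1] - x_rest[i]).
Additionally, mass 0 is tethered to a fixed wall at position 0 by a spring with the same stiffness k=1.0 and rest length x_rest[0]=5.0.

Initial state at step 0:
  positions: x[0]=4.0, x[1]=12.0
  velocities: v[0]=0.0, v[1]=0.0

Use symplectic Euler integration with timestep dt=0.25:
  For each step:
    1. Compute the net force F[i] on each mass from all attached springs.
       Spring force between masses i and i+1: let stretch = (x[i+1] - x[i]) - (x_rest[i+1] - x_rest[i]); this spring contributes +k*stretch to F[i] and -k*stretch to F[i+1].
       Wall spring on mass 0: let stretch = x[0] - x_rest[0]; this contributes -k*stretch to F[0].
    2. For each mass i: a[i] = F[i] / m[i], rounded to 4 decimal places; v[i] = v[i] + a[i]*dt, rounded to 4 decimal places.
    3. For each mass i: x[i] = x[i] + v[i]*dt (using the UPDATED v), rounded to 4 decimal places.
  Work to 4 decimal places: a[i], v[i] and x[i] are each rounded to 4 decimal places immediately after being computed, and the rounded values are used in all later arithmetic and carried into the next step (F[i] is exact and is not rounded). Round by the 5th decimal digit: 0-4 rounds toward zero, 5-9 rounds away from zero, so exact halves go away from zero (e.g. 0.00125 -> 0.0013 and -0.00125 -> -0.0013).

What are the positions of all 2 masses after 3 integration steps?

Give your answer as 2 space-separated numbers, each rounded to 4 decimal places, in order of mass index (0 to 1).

Step 0: x=[4.0000 12.0000] v=[0.0000 0.0000]
Step 1: x=[4.2500 11.8125] v=[1.0000 -0.7500]
Step 2: x=[4.7070 11.4649] v=[1.8281 -1.3906]
Step 3: x=[5.2922 11.0074] v=[2.3408 -1.8301]

Answer: 5.2922 11.0074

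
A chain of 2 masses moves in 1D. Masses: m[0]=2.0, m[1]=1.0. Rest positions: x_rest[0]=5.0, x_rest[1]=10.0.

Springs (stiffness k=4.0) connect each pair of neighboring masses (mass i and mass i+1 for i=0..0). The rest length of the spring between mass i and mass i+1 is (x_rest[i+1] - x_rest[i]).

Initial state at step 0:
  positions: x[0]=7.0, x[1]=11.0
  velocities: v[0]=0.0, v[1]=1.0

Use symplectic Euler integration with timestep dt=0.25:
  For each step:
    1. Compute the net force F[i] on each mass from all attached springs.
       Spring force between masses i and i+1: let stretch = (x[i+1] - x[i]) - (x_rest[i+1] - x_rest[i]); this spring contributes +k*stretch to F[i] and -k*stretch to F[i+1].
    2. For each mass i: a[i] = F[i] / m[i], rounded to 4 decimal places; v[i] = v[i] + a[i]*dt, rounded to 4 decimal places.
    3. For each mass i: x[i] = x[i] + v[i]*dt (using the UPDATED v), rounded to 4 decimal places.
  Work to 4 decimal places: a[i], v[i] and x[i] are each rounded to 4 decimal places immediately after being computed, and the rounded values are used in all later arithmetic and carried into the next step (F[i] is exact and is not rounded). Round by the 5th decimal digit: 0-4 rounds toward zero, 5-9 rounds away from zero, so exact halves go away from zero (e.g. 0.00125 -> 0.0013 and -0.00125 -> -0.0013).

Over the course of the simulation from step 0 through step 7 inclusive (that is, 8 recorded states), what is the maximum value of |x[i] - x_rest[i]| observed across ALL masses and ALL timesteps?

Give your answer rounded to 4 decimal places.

Step 0: x=[7.0000 11.0000] v=[0.0000 1.0000]
Step 1: x=[6.8750 11.5000] v=[-0.5000 2.0000]
Step 2: x=[6.7031 12.0938] v=[-0.6875 2.3750]
Step 3: x=[6.5801 12.5899] v=[-0.4922 1.9843]
Step 4: x=[6.5833 12.8335] v=[0.0127 0.9745]
Step 5: x=[6.7428 12.7646] v=[0.6378 -0.2757]
Step 6: x=[7.0300 12.4402] v=[1.1487 -1.2975]
Step 7: x=[7.3685 12.0133] v=[1.3538 -1.7077]
Max displacement = 2.8335

Answer: 2.8335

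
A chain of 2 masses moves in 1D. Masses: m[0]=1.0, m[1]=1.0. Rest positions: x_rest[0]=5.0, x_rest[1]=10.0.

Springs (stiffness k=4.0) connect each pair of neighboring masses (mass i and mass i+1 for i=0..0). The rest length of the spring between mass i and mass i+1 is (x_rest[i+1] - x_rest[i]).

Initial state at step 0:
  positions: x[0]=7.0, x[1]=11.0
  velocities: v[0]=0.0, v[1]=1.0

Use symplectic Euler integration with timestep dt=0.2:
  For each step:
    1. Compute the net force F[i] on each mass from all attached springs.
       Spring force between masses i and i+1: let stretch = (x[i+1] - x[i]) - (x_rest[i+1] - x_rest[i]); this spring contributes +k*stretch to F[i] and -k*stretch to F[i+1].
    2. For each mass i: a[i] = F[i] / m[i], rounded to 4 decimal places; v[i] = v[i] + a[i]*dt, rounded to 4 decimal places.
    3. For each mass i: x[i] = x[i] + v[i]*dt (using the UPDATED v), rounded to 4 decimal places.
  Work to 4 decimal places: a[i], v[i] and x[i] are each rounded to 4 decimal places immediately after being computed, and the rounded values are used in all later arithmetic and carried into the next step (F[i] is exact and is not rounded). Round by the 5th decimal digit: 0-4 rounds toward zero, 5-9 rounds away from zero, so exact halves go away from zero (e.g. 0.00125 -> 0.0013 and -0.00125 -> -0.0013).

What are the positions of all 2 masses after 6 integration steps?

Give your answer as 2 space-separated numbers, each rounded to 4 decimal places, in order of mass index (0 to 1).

Step 0: x=[7.0000 11.0000] v=[0.0000 1.0000]
Step 1: x=[6.8400 11.3600] v=[-0.8000 1.8000]
Step 2: x=[6.6032 11.7968] v=[-1.1840 2.1840]
Step 3: x=[6.3974 12.2026] v=[-1.0291 2.0291]
Step 4: x=[6.3204 12.4796] v=[-0.3849 1.3849]
Step 5: x=[6.4289 12.5711] v=[0.5425 0.4575]
Step 6: x=[6.7202 12.4798] v=[1.4563 -0.4563]

Answer: 6.7202 12.4798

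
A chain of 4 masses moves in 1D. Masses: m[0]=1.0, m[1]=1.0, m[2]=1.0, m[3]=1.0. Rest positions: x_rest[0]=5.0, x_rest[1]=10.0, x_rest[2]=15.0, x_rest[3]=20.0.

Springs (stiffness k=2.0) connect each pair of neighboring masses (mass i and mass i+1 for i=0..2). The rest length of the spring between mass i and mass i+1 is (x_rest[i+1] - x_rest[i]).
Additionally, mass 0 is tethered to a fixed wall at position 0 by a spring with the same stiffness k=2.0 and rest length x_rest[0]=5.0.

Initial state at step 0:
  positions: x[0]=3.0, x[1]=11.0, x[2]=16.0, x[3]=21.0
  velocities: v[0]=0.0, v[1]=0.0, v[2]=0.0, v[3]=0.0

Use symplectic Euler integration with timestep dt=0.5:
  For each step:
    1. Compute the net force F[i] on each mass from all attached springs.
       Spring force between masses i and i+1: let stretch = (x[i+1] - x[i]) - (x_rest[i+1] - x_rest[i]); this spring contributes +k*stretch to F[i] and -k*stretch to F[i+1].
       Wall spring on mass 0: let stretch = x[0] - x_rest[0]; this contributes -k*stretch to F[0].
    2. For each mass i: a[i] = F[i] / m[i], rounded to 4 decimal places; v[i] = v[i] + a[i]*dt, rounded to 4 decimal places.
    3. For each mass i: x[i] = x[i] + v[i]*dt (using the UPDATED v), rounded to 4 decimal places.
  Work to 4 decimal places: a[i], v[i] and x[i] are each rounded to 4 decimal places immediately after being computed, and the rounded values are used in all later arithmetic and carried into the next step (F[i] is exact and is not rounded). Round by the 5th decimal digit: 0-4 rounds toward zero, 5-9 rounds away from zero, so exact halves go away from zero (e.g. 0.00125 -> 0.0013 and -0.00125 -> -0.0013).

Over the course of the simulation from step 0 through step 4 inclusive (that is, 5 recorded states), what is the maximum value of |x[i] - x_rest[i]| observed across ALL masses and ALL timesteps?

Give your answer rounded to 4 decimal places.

Answer: 2.2500

Derivation:
Step 0: x=[3.0000 11.0000 16.0000 21.0000] v=[0.0000 0.0000 0.0000 0.0000]
Step 1: x=[5.5000 9.5000 16.0000 21.0000] v=[5.0000 -3.0000 0.0000 0.0000]
Step 2: x=[7.2500 9.2500 15.2500 21.0000] v=[3.5000 -0.5000 -1.5000 0.0000]
Step 3: x=[6.3750 11.0000 14.3750 20.6250] v=[-1.7500 3.5000 -1.7500 -0.7500]
Step 4: x=[4.6250 12.1250 14.9375 19.6250] v=[-3.5000 2.2500 1.1250 -2.0000]
Max displacement = 2.2500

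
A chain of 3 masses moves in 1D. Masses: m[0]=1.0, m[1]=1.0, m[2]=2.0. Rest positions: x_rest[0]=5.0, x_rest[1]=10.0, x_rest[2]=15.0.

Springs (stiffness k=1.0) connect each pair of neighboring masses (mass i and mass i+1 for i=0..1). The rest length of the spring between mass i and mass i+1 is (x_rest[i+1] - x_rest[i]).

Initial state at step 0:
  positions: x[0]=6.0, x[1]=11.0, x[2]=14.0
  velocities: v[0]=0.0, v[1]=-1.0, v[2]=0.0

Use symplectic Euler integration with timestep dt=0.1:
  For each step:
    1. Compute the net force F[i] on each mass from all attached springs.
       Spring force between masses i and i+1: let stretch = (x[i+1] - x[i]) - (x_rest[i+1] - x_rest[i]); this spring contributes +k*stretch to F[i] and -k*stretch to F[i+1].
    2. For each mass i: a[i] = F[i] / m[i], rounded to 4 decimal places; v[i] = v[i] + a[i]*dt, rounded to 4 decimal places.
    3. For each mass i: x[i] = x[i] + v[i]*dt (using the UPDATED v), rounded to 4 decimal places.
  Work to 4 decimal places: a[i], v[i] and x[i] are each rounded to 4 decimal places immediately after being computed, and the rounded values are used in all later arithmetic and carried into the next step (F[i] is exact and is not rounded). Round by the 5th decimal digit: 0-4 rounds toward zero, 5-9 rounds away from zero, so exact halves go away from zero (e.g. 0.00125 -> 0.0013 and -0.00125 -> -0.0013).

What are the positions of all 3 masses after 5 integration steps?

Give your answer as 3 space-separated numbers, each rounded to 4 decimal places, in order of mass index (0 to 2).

Step 0: x=[6.0000 11.0000 14.0000] v=[0.0000 -1.0000 0.0000]
Step 1: x=[6.0000 10.8800 14.0100] v=[0.0000 -1.2000 0.1000]
Step 2: x=[5.9988 10.7425 14.0294] v=[-0.0120 -1.3750 0.1935]
Step 3: x=[5.9950 10.5904 14.0573] v=[-0.0376 -1.5207 0.2792]
Step 4: x=[5.9872 10.4270 14.0929] v=[-0.0781 -1.6336 0.3559]
Step 5: x=[5.9738 10.2559 14.1352] v=[-0.1341 -1.7110 0.4226]

Answer: 5.9738 10.2559 14.1352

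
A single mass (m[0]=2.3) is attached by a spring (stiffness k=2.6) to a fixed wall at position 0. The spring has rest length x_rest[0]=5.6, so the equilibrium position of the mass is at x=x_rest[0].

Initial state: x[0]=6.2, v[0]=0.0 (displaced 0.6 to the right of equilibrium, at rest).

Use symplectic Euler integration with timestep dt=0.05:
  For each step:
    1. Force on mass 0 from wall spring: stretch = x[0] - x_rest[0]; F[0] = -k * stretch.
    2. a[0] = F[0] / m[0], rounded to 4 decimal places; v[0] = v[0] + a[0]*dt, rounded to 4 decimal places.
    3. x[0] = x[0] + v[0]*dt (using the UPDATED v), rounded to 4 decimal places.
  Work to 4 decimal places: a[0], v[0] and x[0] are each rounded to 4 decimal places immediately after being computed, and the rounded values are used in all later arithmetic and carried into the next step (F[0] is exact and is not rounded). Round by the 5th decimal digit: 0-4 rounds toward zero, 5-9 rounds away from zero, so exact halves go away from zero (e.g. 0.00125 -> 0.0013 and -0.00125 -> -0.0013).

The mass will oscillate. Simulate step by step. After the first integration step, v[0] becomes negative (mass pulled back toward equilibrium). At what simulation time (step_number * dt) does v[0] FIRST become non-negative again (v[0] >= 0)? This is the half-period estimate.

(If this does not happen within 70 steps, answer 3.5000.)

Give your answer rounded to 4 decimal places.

Answer: 3.0000

Derivation:
Step 0: x=[6.2000] v=[0.0000]
Step 1: x=[6.1983] v=[-0.0339]
Step 2: x=[6.1949] v=[-0.0677]
Step 3: x=[6.1898] v=[-0.1013]
Step 4: x=[6.1831] v=[-0.1346]
Step 5: x=[6.1747] v=[-0.1676]
Step 6: x=[6.1647] v=[-0.2001]
Step 7: x=[6.1531] v=[-0.2320]
Step 8: x=[6.1399] v=[-0.2633]
Step 9: x=[6.1252] v=[-0.2938]
Step 10: x=[6.1090] v=[-0.3235]
Step 11: x=[6.0914] v=[-0.3523]
Step 12: x=[6.0724] v=[-0.3801]
Step 13: x=[6.0521] v=[-0.4068]
Step 14: x=[6.0305] v=[-0.4324]
Step 15: x=[6.0077] v=[-0.4567]
Step 16: x=[5.9837] v=[-0.4797]
Step 17: x=[5.9586] v=[-0.5014]
Step 18: x=[5.9325] v=[-0.5217]
Step 19: x=[5.9055] v=[-0.5405]
Step 20: x=[5.8776] v=[-0.5578]
Step 21: x=[5.8489] v=[-0.5735]
Step 22: x=[5.8195] v=[-0.5876]
Step 23: x=[5.7895] v=[-0.6000]
Step 24: x=[5.7590] v=[-0.6107]
Step 25: x=[5.7280] v=[-0.6197]
Step 26: x=[5.6967] v=[-0.6269]
Step 27: x=[5.6651] v=[-0.6324]
Step 28: x=[5.6333] v=[-0.6361]
Step 29: x=[5.6014] v=[-0.6380]
Step 30: x=[5.5695] v=[-0.6381]
Step 31: x=[5.5377] v=[-0.6364]
Step 32: x=[5.5061] v=[-0.6329]
Step 33: x=[5.4747] v=[-0.6276]
Step 34: x=[5.4437] v=[-0.6205]
Step 35: x=[5.4131] v=[-0.6117]
Step 36: x=[5.3830] v=[-0.6011]
Step 37: x=[5.3536] v=[-0.5888]
Step 38: x=[5.3249] v=[-0.5749]
Step 39: x=[5.2969] v=[-0.5594]
Step 40: x=[5.2698] v=[-0.5423]
Step 41: x=[5.2436] v=[-0.5236]
Step 42: x=[5.2184] v=[-0.5035]
Step 43: x=[5.1943] v=[-0.4819]
Step 44: x=[5.1714] v=[-0.4590]
Step 45: x=[5.1497] v=[-0.4348]
Step 46: x=[5.1292] v=[-0.4094]
Step 47: x=[5.1101] v=[-0.3828]
Step 48: x=[5.0923] v=[-0.3551]
Step 49: x=[5.0760] v=[-0.3264]
Step 50: x=[5.0612] v=[-0.2968]
Step 51: x=[5.0479] v=[-0.2663]
Step 52: x=[5.0361] v=[-0.2351]
Step 53: x=[5.0259] v=[-0.2032]
Step 54: x=[5.0174] v=[-0.1708]
Step 55: x=[5.0105] v=[-0.1379]
Step 56: x=[5.0053] v=[-0.1046]
Step 57: x=[5.0018] v=[-0.0710]
Step 58: x=[4.9999] v=[-0.0372]
Step 59: x=[4.9997] v=[-0.0033]
Step 60: x=[5.0012] v=[0.0306]
First v>=0 after going negative at step 60, time=3.0000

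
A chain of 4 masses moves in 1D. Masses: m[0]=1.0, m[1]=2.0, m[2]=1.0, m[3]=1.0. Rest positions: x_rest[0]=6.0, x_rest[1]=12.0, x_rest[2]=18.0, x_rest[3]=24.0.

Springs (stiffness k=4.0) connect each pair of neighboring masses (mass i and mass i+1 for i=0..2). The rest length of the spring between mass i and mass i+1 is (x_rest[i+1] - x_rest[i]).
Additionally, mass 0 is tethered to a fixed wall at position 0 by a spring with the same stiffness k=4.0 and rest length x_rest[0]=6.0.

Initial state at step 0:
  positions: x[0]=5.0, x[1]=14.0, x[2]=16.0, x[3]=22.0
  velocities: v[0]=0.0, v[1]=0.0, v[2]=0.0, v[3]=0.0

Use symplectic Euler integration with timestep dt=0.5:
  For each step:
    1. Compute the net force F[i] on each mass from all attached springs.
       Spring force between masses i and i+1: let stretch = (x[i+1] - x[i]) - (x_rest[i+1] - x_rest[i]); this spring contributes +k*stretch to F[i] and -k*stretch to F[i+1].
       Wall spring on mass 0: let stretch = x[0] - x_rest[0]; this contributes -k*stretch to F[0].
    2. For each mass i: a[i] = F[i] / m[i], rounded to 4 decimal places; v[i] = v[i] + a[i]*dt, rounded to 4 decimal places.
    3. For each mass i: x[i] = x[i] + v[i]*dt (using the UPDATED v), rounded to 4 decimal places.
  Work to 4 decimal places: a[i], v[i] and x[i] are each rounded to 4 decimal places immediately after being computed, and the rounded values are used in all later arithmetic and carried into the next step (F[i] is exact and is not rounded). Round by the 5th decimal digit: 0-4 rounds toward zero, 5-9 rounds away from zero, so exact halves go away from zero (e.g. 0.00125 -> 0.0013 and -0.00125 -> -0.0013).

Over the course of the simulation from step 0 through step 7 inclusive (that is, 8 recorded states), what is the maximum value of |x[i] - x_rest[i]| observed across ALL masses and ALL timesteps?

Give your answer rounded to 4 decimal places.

Step 0: x=[5.0000 14.0000 16.0000 22.0000] v=[0.0000 0.0000 0.0000 0.0000]
Step 1: x=[9.0000 10.5000 20.0000 22.0000] v=[8.0000 -7.0000 8.0000 0.0000]
Step 2: x=[5.5000 11.0000 16.5000 26.0000] v=[-7.0000 1.0000 -7.0000 8.0000]
Step 3: x=[2.0000 11.5000 17.0000 26.5000] v=[-7.0000 1.0000 1.0000 1.0000]
Step 4: x=[6.0000 10.0000 21.5000 23.5000] v=[8.0000 -3.0000 9.0000 -6.0000]
Step 5: x=[8.0000 12.2500 16.5000 24.5000] v=[4.0000 4.5000 -10.0000 2.0000]
Step 6: x=[6.2500 14.5000 15.2500 23.5000] v=[-3.5000 4.5000 -2.5000 -2.0000]
Step 7: x=[6.5000 13.0000 21.5000 20.2500] v=[0.5000 -3.0000 12.5000 -6.5000]
Max displacement = 4.0000

Answer: 4.0000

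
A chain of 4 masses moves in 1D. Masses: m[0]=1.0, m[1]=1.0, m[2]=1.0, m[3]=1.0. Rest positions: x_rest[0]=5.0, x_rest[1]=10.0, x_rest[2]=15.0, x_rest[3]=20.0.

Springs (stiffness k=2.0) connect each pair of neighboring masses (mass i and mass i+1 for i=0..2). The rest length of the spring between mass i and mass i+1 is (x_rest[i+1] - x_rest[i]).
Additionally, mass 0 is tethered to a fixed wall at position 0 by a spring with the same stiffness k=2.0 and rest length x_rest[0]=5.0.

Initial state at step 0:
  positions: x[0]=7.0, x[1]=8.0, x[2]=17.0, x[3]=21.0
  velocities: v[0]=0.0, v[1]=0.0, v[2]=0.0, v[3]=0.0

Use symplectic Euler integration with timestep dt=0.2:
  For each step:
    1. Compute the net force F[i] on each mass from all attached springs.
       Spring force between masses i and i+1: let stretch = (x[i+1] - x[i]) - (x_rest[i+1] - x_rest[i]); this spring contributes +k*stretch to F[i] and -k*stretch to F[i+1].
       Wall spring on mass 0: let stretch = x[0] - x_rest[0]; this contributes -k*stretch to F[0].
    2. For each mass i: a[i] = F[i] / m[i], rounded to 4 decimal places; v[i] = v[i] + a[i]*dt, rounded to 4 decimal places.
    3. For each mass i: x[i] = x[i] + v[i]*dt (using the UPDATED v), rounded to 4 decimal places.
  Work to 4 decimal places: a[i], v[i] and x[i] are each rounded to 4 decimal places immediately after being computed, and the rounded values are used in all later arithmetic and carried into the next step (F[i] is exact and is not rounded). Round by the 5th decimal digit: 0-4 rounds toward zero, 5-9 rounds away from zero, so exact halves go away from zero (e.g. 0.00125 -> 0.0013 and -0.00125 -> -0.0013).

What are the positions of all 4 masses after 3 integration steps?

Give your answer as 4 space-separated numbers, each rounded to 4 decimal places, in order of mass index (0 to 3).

Answer: 4.7257 11.0236 15.1716 21.3008

Derivation:
Step 0: x=[7.0000 8.0000 17.0000 21.0000] v=[0.0000 0.0000 0.0000 0.0000]
Step 1: x=[6.5200 8.6400 16.6000 21.0800] v=[-2.4000 3.2000 -2.0000 0.4000]
Step 2: x=[5.6880 9.7472 15.9216 21.2016] v=[-4.1600 5.5360 -3.3920 0.6080]
Step 3: x=[4.7257 11.0236 15.1716 21.3008] v=[-4.8115 6.3821 -3.7498 0.4960]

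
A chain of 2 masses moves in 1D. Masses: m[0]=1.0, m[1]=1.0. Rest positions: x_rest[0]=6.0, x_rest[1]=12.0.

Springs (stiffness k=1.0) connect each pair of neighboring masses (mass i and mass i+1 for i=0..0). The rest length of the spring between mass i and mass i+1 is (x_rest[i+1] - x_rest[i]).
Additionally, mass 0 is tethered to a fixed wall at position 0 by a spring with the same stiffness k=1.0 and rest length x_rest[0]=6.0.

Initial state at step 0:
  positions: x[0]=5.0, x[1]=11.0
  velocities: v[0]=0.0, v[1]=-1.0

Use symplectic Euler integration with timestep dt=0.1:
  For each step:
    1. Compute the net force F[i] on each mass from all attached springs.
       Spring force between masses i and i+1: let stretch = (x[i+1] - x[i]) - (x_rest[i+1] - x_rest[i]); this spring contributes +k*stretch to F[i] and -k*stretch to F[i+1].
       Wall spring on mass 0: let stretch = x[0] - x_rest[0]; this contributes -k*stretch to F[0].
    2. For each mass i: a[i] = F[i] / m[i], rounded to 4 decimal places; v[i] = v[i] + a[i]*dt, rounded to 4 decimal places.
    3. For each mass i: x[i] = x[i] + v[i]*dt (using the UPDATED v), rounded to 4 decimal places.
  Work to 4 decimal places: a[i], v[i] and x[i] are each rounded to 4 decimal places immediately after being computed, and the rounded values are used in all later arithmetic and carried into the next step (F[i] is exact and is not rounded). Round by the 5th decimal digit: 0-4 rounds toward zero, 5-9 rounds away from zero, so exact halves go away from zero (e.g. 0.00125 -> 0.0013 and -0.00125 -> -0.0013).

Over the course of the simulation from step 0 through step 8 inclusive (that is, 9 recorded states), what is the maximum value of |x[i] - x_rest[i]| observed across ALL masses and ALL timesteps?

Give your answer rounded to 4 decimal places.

Answer: 1.7011

Derivation:
Step 0: x=[5.0000 11.0000] v=[0.0000 -1.0000]
Step 1: x=[5.0100 10.9000] v=[0.1000 -1.0000]
Step 2: x=[5.0288 10.8011] v=[0.1880 -0.9890]
Step 3: x=[5.0550 10.7045] v=[0.2624 -0.9662]
Step 4: x=[5.0872 10.6114] v=[0.3219 -0.9312]
Step 5: x=[5.1238 10.5230] v=[0.3656 -0.8836]
Step 6: x=[5.1631 10.4407] v=[0.3931 -0.8235]
Step 7: x=[5.2036 10.3656] v=[0.4046 -0.7513]
Step 8: x=[5.2436 10.2989] v=[0.4004 -0.6675]
Max displacement = 1.7011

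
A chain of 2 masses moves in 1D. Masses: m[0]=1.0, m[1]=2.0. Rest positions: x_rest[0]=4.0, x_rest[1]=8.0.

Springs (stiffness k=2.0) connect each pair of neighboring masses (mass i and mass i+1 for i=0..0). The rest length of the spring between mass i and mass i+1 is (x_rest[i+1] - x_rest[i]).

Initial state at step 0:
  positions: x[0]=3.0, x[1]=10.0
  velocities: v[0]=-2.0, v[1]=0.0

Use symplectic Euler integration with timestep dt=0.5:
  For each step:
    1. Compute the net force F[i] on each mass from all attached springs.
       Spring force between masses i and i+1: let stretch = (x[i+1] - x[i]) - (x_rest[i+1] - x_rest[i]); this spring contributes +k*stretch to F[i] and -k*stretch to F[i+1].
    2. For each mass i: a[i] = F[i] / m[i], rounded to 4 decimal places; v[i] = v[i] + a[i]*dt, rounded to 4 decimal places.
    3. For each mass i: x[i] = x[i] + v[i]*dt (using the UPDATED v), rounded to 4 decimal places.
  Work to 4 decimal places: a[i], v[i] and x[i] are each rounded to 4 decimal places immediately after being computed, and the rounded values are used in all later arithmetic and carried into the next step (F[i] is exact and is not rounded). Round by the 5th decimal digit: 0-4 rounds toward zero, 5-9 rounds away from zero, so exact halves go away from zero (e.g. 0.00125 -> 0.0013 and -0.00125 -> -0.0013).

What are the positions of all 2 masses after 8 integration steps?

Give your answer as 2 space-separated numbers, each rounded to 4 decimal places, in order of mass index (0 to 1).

Answer: 1.1447 6.9276

Derivation:
Step 0: x=[3.0000 10.0000] v=[-2.0000 0.0000]
Step 1: x=[3.5000 9.2500] v=[1.0000 -1.5000]
Step 2: x=[4.8750 8.0625] v=[2.7500 -2.3750]
Step 3: x=[5.8438 7.0781] v=[1.9375 -1.9688]
Step 4: x=[5.4297 6.7851] v=[-0.8282 -0.5860]
Step 5: x=[3.6933 7.1533] v=[-3.4728 0.7363]
Step 6: x=[1.6869 7.6565] v=[-4.0128 1.0063]
Step 7: x=[0.6653 7.6673] v=[-2.0432 0.0215]
Step 8: x=[1.1447 6.9276] v=[0.9588 -1.4795]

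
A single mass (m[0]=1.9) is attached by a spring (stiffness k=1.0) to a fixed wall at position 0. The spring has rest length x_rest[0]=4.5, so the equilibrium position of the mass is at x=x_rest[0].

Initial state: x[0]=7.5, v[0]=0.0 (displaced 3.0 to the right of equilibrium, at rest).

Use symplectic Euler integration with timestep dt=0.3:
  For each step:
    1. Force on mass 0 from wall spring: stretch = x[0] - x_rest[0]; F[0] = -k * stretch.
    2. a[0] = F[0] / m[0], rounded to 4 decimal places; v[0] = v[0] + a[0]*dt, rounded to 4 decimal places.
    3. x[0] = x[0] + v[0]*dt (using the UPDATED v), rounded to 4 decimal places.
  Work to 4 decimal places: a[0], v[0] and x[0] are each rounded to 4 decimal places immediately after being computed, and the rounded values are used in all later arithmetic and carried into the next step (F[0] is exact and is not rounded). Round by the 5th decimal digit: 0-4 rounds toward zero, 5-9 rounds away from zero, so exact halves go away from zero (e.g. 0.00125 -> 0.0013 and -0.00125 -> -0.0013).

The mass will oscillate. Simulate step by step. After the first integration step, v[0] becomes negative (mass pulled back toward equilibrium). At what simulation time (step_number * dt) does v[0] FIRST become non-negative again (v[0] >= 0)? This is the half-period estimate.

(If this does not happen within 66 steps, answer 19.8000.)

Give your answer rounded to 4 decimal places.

Answer: 4.5000

Derivation:
Step 0: x=[7.5000] v=[0.0000]
Step 1: x=[7.3579] v=[-0.4737]
Step 2: x=[7.0804] v=[-0.9250]
Step 3: x=[6.6807] v=[-1.3324]
Step 4: x=[6.1777] v=[-1.6767]
Step 5: x=[5.5952] v=[-1.9416]
Step 6: x=[4.9609] v=[-2.1145]
Step 7: x=[4.3047] v=[-2.1873]
Step 8: x=[3.6578] v=[-2.1565]
Step 9: x=[3.0508] v=[-2.0235]
Step 10: x=[2.5124] v=[-1.7947]
Step 11: x=[2.0681] v=[-1.4809]
Step 12: x=[1.7390] v=[-1.0969]
Step 13: x=[1.5407] v=[-0.6609]
Step 14: x=[1.4826] v=[-0.1937]
Step 15: x=[1.5674] v=[0.2827]
First v>=0 after going negative at step 15, time=4.5000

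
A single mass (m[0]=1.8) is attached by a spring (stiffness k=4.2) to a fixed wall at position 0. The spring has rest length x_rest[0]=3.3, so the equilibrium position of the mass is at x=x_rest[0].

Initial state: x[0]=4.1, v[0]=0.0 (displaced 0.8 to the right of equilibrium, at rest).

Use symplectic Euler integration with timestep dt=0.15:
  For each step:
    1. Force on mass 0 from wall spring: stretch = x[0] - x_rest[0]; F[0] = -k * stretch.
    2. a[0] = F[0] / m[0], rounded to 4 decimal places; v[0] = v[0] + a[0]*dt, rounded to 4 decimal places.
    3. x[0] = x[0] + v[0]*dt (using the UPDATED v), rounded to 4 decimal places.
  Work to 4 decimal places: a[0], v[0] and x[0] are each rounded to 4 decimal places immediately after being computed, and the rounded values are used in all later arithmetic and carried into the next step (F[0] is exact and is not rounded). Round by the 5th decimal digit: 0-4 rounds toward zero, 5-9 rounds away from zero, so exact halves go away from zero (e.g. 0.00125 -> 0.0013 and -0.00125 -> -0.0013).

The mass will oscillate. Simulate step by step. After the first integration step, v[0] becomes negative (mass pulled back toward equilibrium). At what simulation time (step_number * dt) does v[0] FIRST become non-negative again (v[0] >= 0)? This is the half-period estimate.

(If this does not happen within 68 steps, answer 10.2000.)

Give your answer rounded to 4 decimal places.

Answer: 2.1000

Derivation:
Step 0: x=[4.1000] v=[0.0000]
Step 1: x=[4.0580] v=[-0.2800]
Step 2: x=[3.9762] v=[-0.5453]
Step 3: x=[3.8589] v=[-0.7820]
Step 4: x=[3.7123] v=[-0.9776]
Step 5: x=[3.5440] v=[-1.1219]
Step 6: x=[3.3629] v=[-1.2073]
Step 7: x=[3.1785] v=[-1.2293]
Step 8: x=[3.0005] v=[-1.1868]
Step 9: x=[2.8382] v=[-1.0820]
Step 10: x=[2.7001] v=[-0.9204]
Step 11: x=[2.5935] v=[-0.7104]
Step 12: x=[2.5240] v=[-0.4631]
Step 13: x=[2.4953] v=[-0.1915]
Step 14: x=[2.5088] v=[0.0901]
First v>=0 after going negative at step 14, time=2.1000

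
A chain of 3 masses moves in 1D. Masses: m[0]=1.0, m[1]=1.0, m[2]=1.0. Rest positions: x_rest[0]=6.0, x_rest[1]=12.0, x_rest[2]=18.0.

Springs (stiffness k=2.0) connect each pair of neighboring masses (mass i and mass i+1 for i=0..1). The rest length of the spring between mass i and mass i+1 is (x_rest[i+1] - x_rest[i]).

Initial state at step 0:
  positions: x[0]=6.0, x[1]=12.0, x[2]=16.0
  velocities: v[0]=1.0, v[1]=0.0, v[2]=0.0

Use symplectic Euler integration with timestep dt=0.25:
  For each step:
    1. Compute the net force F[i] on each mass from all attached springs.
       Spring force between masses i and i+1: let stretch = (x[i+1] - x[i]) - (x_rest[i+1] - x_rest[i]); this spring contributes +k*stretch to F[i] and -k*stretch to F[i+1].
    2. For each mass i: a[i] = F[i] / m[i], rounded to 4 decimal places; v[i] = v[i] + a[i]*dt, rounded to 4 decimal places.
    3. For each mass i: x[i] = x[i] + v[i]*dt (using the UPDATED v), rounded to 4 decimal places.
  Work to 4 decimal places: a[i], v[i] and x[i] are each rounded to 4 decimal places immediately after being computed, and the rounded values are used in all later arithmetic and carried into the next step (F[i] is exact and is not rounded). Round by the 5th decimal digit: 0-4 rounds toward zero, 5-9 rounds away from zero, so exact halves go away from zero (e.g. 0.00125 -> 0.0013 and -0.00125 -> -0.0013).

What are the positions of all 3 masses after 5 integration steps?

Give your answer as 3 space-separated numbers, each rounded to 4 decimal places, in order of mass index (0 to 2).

Step 0: x=[6.0000 12.0000 16.0000] v=[1.0000 0.0000 0.0000]
Step 1: x=[6.2500 11.7500 16.2500] v=[1.0000 -1.0000 1.0000]
Step 2: x=[6.4375 11.3750 16.6875] v=[0.7500 -1.5000 1.7500]
Step 3: x=[6.4922 11.0469 17.2110] v=[0.2188 -1.3125 2.0938]
Step 4: x=[6.3662 10.9200 17.7140] v=[-0.5039 -0.5078 2.0118]
Step 5: x=[6.0595 11.0731 18.1177] v=[-1.2270 0.6123 1.6148]

Answer: 6.0595 11.0731 18.1177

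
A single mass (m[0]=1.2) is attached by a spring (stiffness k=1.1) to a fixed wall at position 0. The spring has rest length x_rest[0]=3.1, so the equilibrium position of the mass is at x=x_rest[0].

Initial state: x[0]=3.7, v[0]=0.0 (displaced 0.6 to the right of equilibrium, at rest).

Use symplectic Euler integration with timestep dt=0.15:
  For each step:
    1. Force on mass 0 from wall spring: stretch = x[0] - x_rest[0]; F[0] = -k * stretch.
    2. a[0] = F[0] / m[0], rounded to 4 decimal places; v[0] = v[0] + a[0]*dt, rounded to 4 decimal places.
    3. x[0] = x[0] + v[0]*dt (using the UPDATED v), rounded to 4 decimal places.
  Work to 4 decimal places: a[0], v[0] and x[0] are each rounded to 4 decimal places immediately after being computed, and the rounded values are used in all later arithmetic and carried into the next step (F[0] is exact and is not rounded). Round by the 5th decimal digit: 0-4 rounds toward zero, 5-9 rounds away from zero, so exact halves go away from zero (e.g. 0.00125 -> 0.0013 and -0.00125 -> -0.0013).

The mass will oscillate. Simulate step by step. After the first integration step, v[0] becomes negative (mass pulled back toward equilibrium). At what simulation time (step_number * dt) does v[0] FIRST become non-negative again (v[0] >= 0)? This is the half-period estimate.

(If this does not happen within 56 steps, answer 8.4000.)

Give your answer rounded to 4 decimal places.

Step 0: x=[3.7000] v=[0.0000]
Step 1: x=[3.6876] v=[-0.0825]
Step 2: x=[3.6631] v=[-0.1633]
Step 3: x=[3.6270] v=[-0.2407]
Step 4: x=[3.5800] v=[-0.3132]
Step 5: x=[3.5231] v=[-0.3792]
Step 6: x=[3.4575] v=[-0.4374]
Step 7: x=[3.3845] v=[-0.4866]
Step 8: x=[3.3056] v=[-0.5257]
Step 9: x=[3.2225] v=[-0.5540]
Step 10: x=[3.1369] v=[-0.5708]
Step 11: x=[3.0505] v=[-0.5759]
Step 12: x=[2.9651] v=[-0.5691]
Step 13: x=[2.8825] v=[-0.5505]
Step 14: x=[2.8044] v=[-0.5206]
Step 15: x=[2.7324] v=[-0.4800]
Step 16: x=[2.6680] v=[-0.4295]
Step 17: x=[2.6125] v=[-0.3701]
Step 18: x=[2.5670] v=[-0.3031]
Step 19: x=[2.5325] v=[-0.2298]
Step 20: x=[2.5097] v=[-0.1518]
Step 21: x=[2.4991] v=[-0.0706]
Step 22: x=[2.5009] v=[0.0120]
First v>=0 after going negative at step 22, time=3.3000

Answer: 3.3000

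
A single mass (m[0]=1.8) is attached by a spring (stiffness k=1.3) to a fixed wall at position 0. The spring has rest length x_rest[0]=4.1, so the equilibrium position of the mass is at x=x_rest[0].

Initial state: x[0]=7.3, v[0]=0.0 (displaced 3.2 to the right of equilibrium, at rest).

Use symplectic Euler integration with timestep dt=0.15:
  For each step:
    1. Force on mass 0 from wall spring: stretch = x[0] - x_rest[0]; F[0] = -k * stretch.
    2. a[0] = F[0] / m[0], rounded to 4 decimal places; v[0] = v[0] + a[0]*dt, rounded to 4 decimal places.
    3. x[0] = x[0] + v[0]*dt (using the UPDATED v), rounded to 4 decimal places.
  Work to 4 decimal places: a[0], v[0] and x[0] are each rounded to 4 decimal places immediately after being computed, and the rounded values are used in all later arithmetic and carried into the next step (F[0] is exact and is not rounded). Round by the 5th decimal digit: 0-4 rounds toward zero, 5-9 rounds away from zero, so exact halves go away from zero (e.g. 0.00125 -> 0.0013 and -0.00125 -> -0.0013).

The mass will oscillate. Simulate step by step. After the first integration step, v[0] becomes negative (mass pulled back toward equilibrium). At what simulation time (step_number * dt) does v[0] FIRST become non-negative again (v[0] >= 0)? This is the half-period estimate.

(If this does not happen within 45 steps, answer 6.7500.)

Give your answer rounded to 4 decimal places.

Answer: 3.7500

Derivation:
Step 0: x=[7.3000] v=[0.0000]
Step 1: x=[7.2480] v=[-0.3467]
Step 2: x=[7.1448] v=[-0.6877]
Step 3: x=[6.9922] v=[-1.0176]
Step 4: x=[6.7926] v=[-1.3309]
Step 5: x=[6.5492] v=[-1.6226]
Step 6: x=[6.2660] v=[-1.8879]
Step 7: x=[5.9476] v=[-2.1225]
Step 8: x=[5.5992] v=[-2.3227]
Step 9: x=[5.2264] v=[-2.4851]
Step 10: x=[4.8353] v=[-2.6071]
Step 11: x=[4.4323] v=[-2.6868]
Step 12: x=[4.0239] v=[-2.7228]
Step 13: x=[3.6167] v=[-2.7146]
Step 14: x=[3.2174] v=[-2.6622]
Step 15: x=[2.8324] v=[-2.5666]
Step 16: x=[2.4680] v=[-2.4293]
Step 17: x=[2.1301] v=[-2.2525]
Step 18: x=[1.8242] v=[-2.0391]
Step 19: x=[1.5553] v=[-1.7926]
Step 20: x=[1.3278] v=[-1.5169]
Step 21: x=[1.1453] v=[-1.2166]
Step 22: x=[1.0108] v=[-0.8965]
Step 23: x=[0.9265] v=[-0.5618]
Step 24: x=[0.8938] v=[-0.2180]
Step 25: x=[0.9132] v=[0.1293]
First v>=0 after going negative at step 25, time=3.7500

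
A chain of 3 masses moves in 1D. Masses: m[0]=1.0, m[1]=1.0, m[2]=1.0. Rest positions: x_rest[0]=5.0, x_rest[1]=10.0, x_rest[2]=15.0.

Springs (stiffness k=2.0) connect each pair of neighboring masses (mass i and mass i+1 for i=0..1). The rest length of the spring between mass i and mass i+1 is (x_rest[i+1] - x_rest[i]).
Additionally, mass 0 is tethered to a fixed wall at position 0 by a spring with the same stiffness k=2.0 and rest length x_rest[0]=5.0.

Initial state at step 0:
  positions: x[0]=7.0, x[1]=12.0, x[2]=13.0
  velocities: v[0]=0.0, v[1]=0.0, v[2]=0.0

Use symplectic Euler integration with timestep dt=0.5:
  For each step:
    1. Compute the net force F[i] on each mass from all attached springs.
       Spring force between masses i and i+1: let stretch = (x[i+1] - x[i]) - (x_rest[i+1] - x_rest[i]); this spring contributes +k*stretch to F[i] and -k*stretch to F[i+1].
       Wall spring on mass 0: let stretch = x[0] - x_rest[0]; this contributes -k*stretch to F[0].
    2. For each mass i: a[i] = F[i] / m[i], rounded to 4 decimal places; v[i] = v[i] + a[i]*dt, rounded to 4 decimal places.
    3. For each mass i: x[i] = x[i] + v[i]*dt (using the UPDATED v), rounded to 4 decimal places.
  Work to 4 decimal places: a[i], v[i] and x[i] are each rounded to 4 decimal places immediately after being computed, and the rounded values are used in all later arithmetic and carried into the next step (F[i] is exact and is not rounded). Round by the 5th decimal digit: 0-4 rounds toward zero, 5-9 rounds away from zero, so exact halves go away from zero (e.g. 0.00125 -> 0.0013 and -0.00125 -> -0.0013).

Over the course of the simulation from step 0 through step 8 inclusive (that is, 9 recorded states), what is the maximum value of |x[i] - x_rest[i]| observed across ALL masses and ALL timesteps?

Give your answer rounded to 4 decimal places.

Step 0: x=[7.0000 12.0000 13.0000] v=[0.0000 0.0000 0.0000]
Step 1: x=[6.0000 10.0000 15.0000] v=[-2.0000 -4.0000 4.0000]
Step 2: x=[4.0000 8.5000 17.0000] v=[-4.0000 -3.0000 4.0000]
Step 3: x=[2.2500 9.0000 17.2500] v=[-3.5000 1.0000 0.5000]
Step 4: x=[2.7500 10.2500 15.8750] v=[1.0000 2.5000 -2.7500]
Step 5: x=[5.6250 10.5625 14.1875] v=[5.7500 0.6250 -3.3750]
Step 6: x=[8.1563 10.2188 13.1875] v=[5.0625 -0.6875 -2.0000]
Step 7: x=[7.6407 10.3282 13.2032] v=[-1.0313 0.2187 0.0313]
Step 8: x=[4.6485 10.5313 14.2814] v=[-5.9845 0.4062 2.1563]
Max displacement = 3.1563

Answer: 3.1563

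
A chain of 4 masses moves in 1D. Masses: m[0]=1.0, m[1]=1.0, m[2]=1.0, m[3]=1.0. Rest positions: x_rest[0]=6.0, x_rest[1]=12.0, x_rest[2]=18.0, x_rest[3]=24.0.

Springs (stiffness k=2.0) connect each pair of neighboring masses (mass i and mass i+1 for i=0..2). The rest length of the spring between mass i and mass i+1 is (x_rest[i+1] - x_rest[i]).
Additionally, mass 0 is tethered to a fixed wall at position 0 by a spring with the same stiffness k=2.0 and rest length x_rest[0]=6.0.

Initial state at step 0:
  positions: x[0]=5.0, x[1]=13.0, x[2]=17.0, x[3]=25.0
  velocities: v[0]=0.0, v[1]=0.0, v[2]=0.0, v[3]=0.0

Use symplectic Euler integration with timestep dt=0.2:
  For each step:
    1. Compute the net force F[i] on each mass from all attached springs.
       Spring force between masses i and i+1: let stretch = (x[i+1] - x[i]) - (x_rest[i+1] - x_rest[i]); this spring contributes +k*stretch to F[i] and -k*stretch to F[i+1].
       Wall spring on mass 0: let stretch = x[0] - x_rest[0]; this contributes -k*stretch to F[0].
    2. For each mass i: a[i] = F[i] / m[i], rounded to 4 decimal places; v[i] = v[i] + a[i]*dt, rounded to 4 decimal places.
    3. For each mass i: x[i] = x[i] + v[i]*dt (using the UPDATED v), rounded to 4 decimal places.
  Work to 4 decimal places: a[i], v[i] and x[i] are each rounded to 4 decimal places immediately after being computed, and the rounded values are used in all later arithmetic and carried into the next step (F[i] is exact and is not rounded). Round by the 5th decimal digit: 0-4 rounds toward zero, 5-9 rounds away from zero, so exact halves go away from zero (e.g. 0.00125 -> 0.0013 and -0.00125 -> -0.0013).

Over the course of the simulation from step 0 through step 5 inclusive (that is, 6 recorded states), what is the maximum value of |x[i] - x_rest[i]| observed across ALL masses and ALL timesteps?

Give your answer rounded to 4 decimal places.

Answer: 1.3051

Derivation:
Step 0: x=[5.0000 13.0000 17.0000 25.0000] v=[0.0000 0.0000 0.0000 0.0000]
Step 1: x=[5.2400 12.6800 17.3200 24.8400] v=[1.2000 -1.6000 1.6000 -0.8000]
Step 2: x=[5.6560 12.1360 17.8704 24.5584] v=[2.0800 -2.7200 2.7520 -1.4080]
Step 3: x=[6.1379 11.5324 18.4971 24.2218] v=[2.4096 -3.0182 3.1334 -1.6832]
Step 4: x=[6.5603 11.0544 19.0246 23.9072] v=[2.1122 -2.3901 2.6374 -1.5731]
Step 5: x=[6.8174 10.8545 19.3051 23.6820] v=[1.2857 -0.9997 1.4024 -1.1261]
Max displacement = 1.3051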